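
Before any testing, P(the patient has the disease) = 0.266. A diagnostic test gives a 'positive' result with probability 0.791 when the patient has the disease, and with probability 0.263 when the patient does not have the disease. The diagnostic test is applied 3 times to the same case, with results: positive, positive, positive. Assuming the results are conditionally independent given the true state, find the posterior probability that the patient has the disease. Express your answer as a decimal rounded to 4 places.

With H the event that the patient has the disease, the joint likelihood of the observed sequence is P(data|H) = 0.791·0.791·0.791 = 0.49491 and P(data|¬H) = 0.263·0.263·0.263 = 0.018191.
Bayes: P(H|data) = 0.266·0.49491 / (0.266·0.49491 + 0.734·0.018191) = 0.13165/0.14500 = 0.9079.

Posterior P(H) ≈ 0.9079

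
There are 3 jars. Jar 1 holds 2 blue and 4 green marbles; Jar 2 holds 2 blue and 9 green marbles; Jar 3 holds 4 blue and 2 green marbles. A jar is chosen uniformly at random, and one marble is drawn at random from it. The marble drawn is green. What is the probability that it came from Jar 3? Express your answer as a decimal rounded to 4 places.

Posterior probability ≈ 0.1833

P(green|Jar 1) = 0.6667; P(green|Jar 2) = 0.8182; P(green|Jar 3) = 0.3333.
Prior × likelihood for each source: 0.333333·0.6667=0.2222, 0.333333·0.8182=0.2727, 0.333333·0.3333=0.1111. Summing gives P(green) = 0.60606.
P(Jar 3 | green) = 0.1111 / 0.60606 = 0.1833.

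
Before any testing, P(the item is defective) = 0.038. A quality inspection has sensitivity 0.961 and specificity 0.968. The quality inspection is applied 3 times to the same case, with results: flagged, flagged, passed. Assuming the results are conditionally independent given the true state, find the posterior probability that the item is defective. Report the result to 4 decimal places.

With H the event that the item is defective, the joint likelihood of the observed sequence is P(data|H) = 0.961·0.961·0.039 = 0.036017 and P(data|¬H) = 0.032·0.032·0.968 = 0.00099123.
Bayes: P(H|data) = 0.038·0.036017 / (0.038·0.036017 + 0.962·0.00099123) = 0.0013687/0.0023222 = 0.5894.

Posterior P(H) ≈ 0.5894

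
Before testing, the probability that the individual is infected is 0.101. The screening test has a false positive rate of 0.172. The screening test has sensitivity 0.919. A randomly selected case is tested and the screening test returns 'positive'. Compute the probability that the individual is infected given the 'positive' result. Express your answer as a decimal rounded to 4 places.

Write H for 'the individual is infected'. Prior odds H:¬H = 0.101/0.899 = 0.11235. For the 'positive' outcome, the likelihood ratio is 0.919/0.172 = 5.3430.
Posterior odds = 0.11235 × 5.3430 = 0.60027, so P(H|E) = 0.60027/(1+0.60027) = 0.3751.

P(H | E) ≈ 0.3751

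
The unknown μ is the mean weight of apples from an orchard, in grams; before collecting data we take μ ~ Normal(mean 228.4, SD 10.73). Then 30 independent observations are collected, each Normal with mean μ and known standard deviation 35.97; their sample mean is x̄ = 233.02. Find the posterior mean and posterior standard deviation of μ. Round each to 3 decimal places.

Posterior mean ≈ 231.761; posterior SD ≈ 5.601

With known σ, the Normal prior is conjugate. Weight on the data is w = (n/σ²)/(n/σ² + 1/τ₀²) = 0.0231868/(0.0231868+0.00868561) = 0.72749.
Posterior mean = w·x̄ + (1−w)·μ₀ = 0.72749·233.02 + 0.27251·228.4 = 231.761. Posterior variance = 1/(0.0231868+0.00868561) = 31.3751, so SD = 5.601.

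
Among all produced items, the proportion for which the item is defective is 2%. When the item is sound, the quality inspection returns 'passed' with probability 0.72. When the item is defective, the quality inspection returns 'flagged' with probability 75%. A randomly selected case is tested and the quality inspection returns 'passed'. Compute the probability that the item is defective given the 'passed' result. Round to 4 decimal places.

P(H | E) ≈ 0.0070

Write H for 'the item is defective'. Prior odds H:¬H = 0.02/0.98 = 0.020408. For the 'passed' outcome, the likelihood ratio is 0.25/0.72 = 0.34722.
Posterior odds = 0.020408 × 0.34722 = 0.0070862, so P(H|E) = 0.0070862/(1+0.0070862) = 0.0070.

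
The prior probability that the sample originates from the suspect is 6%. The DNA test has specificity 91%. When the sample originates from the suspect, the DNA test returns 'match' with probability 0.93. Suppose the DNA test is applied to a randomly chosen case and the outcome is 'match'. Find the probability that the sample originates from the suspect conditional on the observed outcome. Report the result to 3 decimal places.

P(H | E) ≈ 0.397

Write H for 'the sample originates from the suspect'. Prior odds H:¬H = 0.06/0.94 = 0.063830. For the 'match' outcome, the likelihood ratio is 0.93/0.09 = 10.333.
Posterior odds = 0.063830 × 10.333 = 0.65957, so P(H|E) = 0.65957/(1+0.65957) = 0.397.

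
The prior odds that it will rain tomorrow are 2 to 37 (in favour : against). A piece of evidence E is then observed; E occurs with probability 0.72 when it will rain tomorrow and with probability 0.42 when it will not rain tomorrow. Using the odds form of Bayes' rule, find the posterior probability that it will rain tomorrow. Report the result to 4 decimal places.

Posterior probability ≈ 0.0848

Prior odds = 2/37 = 0.054054. In log-odds, ln(0.054054) = -2.9178.
Add log likelihood ratio: ln(1.7143) = 0.53900.
Posterior log-odds = -2.3788, so posterior odds = exp(-2.3788) = 0.092664. Converting, P(H|E) = 0.092664/1.0927 = 0.0848.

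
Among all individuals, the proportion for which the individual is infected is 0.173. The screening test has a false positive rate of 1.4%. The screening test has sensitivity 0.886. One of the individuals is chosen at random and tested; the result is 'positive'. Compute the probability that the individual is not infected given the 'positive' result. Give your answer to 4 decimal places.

P(¬H | E) ≈ 0.0702

Write H for 'the individual is infected'. Prior odds H:¬H = 0.173/0.827 = 0.20919. For the 'positive' outcome, the likelihood ratio is 0.886/0.014 = 63.286.
Posterior odds = 0.20919 × 63.286 = 13.239, so P(H|E) = 13.239/(1+13.239) = 0.9298. Then P(¬H|E) = 1 − 0.9298 = 0.0702.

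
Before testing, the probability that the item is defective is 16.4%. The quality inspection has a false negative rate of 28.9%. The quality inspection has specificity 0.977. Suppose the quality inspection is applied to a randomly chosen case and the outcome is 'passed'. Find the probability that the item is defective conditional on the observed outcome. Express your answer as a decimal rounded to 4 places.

P(H | E) ≈ 0.0548

Write H for 'the item is defective'. Prior odds H:¬H = 0.164/0.836 = 0.19617. For the 'passed' outcome, the likelihood ratio is 0.289/0.977 = 0.29580.
Posterior odds = 0.19617 × 0.29580 = 0.058028, so P(H|E) = 0.058028/(1+0.058028) = 0.0548.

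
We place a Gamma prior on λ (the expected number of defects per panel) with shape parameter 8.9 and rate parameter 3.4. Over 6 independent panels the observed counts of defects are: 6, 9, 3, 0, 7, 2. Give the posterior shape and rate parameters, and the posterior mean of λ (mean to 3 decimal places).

Total count ∑xᵢ = 27 over n = 6 panels.
Gamma is conjugate to the Poisson likelihood: posterior is Gamma(shape = 8.9+27 = 35.9, rate = 3.4+6 = 9.4).
Posterior mean = shape/rate = 35.9/9.4 = 3.819.

Posterior: Gamma(shape=35.9, rate=9.4); mean ≈ 3.819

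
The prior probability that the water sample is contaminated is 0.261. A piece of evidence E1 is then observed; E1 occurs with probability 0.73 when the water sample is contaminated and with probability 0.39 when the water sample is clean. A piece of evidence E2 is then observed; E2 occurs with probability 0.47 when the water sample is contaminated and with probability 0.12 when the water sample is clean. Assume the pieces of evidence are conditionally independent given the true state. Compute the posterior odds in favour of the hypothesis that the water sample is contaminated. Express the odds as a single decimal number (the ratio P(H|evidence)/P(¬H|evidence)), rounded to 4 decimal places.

Prior odds = 0.261/(1−0.261) = 0.35318.
Likelihood ratio for E1 = 0.73/0.39 = 1.8718.
Likelihood ratio for E2 = 0.47/0.12 = 3.9167.
Posterior odds = prior odds × LR₁ × LR₂ = 2.5892.

Posterior odds ≈ 2.5892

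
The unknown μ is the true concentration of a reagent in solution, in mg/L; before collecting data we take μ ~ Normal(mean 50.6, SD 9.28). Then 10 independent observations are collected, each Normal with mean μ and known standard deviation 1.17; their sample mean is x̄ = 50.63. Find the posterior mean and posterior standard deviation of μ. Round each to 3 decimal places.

Posterior mean ≈ 50.630; posterior SD ≈ 0.370

With known σ, the Normal prior is conjugate. Weight on the data is w = (n/σ²)/(n/σ² + 1/τ₀²) = 7.30514/(7.30514+0.0116119) = 0.99841.
Posterior mean = w·x̄ + (1−w)·μ₀ = 0.99841·50.63 + 0.0015870·50.6 = 50.630. Posterior variance = 1/(7.30514+0.0116119) = 0.136673, so SD = 0.370.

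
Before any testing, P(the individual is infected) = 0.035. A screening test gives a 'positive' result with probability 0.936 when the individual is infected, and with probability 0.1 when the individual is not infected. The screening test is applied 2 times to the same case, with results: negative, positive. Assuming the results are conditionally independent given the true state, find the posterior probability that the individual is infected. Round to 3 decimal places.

Posterior P(H) ≈ 0.024

With H the event that the individual is infected, the joint likelihood of the observed sequence is P(data|H) = 0.064·0.936 = 0.059904 and P(data|¬H) = 0.9·0.1 = 0.090000.
Bayes: P(H|data) = 0.035·0.059904 / (0.035·0.059904 + 0.965·0.090000) = 0.0020966/0.088947 = 0.0236.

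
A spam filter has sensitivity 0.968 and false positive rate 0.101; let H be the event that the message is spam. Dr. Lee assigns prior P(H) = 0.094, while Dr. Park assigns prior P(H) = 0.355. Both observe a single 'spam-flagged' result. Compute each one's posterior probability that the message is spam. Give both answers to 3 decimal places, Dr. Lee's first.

P('+'|H) = 0.968, P('+'|¬H) = 0.101.
Dr. Lee: numerator 0.968·0.094 = 0.090992; evidence = 0.090992+0.101·0.906 = 0.18250; posterior = 0.499.
Dr. Park: numerator 0.968·0.355 = 0.34364; evidence = 0.34364+0.101·0.645 = 0.40878; posterior = 0.841.

Dr. Lee: 0.499; Dr. Park: 0.841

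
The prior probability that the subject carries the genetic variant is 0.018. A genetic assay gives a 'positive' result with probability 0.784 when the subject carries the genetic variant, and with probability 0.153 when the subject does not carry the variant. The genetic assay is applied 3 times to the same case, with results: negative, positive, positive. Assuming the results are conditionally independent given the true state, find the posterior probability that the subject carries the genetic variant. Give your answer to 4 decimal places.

Posterior P(H) ≈ 0.1093

Let H be the event that the subject carries the genetic variant; start with P(H) = 0.018. P('positive'|H) = 0.784, P('positive'|¬H) = 0.153.
Update on result 1 ('negative'): P(H) ← 0.216·0.0180 / (0.216·0.0180 + 0.847·0.9820) = 0.0038880/0.83564 = 0.0047.
Update on result 2 ('positive'): P(H) ← 0.784·0.0047 / (0.784·0.0047 + 0.153·0.9953) = 0.0036477/0.15594 = 0.0234.
Update on result 3 ('positive'): P(H) ← 0.784·0.0234 / (0.784·0.0234 + 0.153·0.9766) = 0.018340/0.16776 = 0.1093.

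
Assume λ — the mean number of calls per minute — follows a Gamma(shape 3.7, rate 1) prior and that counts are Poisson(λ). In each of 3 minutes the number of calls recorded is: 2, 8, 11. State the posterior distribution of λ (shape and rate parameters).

The Poisson likelihood adds the total count to the shape and the number of exposure periods to the rate. Here ∑xᵢ = 21 and n = 3, so shape 3.7→24.7 and rate 1→4.

Posterior: Gamma(shape=24.7, rate=4)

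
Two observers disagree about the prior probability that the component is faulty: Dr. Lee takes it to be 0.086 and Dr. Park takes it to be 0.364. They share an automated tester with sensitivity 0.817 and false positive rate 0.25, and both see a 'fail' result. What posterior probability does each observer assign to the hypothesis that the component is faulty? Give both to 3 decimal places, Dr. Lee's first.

The likelihood ratio for a 'fail' result is 0.817/0.25 = 3.2680.
Dr. Lee: prior odds 0.086/0.914 = 0.094092; posterior odds 0.30749; posterior probability 0.235.
Dr. Park: prior odds 0.364/0.636 = 0.57233; posterior odds 1.8704; posterior probability 0.652.

Dr. Lee: 0.235; Dr. Park: 0.652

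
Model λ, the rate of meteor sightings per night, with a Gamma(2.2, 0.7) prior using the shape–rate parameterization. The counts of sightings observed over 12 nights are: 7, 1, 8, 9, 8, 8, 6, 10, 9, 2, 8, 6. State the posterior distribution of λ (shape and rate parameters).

The Poisson likelihood adds the total count to the shape and the number of exposure periods to the rate. Here ∑xᵢ = 82 and n = 12, so shape 2.2→84.2 and rate 0.7→12.7.

Posterior: Gamma(shape=84.2, rate=12.7)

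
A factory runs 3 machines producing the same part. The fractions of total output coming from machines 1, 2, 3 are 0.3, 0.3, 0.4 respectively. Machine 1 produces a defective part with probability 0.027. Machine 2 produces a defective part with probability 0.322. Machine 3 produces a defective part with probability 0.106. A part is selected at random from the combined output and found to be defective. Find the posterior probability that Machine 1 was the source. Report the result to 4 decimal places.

Tabulate prior·likelihood by source: [1] prior 0.3, lik 0.027, product 0.008100; [2] prior 0.3, lik 0.322, product 0.09660; [3] prior 0.4, lik 0.106, product 0.04240.
Normalizing constant = 0.14710; the posterior for Machine 1 is its product over the sum, 0.008100/0.14710 = 0.0551.

Posterior probability ≈ 0.0551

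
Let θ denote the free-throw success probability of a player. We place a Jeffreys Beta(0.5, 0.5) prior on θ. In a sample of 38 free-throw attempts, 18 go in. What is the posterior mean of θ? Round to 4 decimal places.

Observing 18 successes and 20 failures updates Beta(0.5, 0.5) by adding the success and failure counts to the two shape parameters: α = 0.5+18 = 18.5, β = 0.5+20 = 20.5.
E[θ | data] = 18.5/(18.5+20.5) = 0.4744.

Posterior mean ≈ 0.4744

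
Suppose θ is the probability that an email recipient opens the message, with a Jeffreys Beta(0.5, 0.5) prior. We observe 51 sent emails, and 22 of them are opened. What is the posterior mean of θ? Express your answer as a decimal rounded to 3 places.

Posterior mean ≈ 0.433

The binomial likelihood is conjugate to the Beta prior: with 22 successes and 29 failures, the posterior is Beta(0.5+22, 0.5+29) = Beta(22.5, 29.5).
Posterior mean = α/(α+β) = 22.5/52 = 0.433.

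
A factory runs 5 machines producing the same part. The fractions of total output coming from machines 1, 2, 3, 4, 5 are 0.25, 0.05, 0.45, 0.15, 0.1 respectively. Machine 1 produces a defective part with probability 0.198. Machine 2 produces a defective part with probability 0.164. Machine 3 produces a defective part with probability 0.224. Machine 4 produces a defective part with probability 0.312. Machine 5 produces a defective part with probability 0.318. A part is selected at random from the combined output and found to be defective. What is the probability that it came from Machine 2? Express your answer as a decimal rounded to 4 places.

P(defective|M1) = 0.198; P(defective|M2) = 0.164; P(defective|M3) = 0.224; P(defective|M4) = 0.312; P(defective|M5) = 0.318.
Prior × likelihood for each source: 0.25·0.198=0.04950, 0.05·0.164=0.008200, 0.45·0.224=0.1008, 0.15·0.312=0.04680, 0.1·0.318=0.03180. Summing gives P(defective) = 0.23710.
P(Machine 2 | defective) = 0.008200 / 0.23710 = 0.0346.

Posterior probability ≈ 0.0346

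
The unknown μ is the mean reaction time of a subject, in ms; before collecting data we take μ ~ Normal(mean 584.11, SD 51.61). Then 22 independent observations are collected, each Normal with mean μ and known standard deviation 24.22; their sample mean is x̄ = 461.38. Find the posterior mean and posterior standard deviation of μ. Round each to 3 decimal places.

With known σ, the Normal prior is conjugate. Weight on the data is w = (n/σ²)/(n/σ² + 1/τ₀²) = 0.0375037/(0.0375037+0.00037543) = 0.99009.
Posterior mean = w·x̄ + (1−w)·μ₀ = 0.99009·461.38 + 0.0099113·584.11 = 462.596. Posterior variance = 1/(0.0375037+0.00037543) = 26.3997, so SD = 5.138.

Posterior mean ≈ 462.596; posterior SD ≈ 5.138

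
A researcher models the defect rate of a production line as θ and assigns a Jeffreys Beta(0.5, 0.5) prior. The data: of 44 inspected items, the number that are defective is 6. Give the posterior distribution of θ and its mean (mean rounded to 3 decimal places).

Observing 6 successes and 38 failures updates Beta(0.5, 0.5) by adding the success and failure counts to the two shape parameters: α = 0.5+6 = 6.5, β = 0.5+38 = 38.5.
E[θ | data] = 6.5/(6.5+38.5) = 0.144.

Posterior: Beta(6.5, 38.5); mean ≈ 0.144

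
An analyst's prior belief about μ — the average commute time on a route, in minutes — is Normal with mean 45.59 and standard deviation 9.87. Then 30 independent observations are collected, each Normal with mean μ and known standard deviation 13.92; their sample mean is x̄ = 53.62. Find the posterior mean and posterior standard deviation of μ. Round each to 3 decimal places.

Posterior mean ≈ 53.121; posterior SD ≈ 2.461

Prior precision 1/τ₀² = 1/9.87² = 0.0102652; data precision n/σ² = 30/13.92² = 0.154826.
Posterior precision = 0.0102652 + 0.154826 = 0.165091, giving posterior SD = 1/√0.165091 = 2.461.
Posterior mean = (0.0102652·45.59 + 0.154826·53.62) / 0.165091 = 53.121.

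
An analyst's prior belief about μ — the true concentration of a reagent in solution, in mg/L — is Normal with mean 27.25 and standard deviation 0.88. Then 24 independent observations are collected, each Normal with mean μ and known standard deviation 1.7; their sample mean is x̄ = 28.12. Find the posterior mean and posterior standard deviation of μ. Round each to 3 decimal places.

Posterior mean ≈ 28.003; posterior SD ≈ 0.323

Prior precision 1/τ₀² = 1/0.88² = 1.29132; data precision n/σ² = 24/1.7² = 8.30450.
Posterior precision = 1.29132 + 8.30450 = 9.59582, giving posterior SD = 1/√9.59582 = 0.323.
Posterior mean = (1.29132·27.25 + 8.30450·28.12) / 9.59582 = 28.003.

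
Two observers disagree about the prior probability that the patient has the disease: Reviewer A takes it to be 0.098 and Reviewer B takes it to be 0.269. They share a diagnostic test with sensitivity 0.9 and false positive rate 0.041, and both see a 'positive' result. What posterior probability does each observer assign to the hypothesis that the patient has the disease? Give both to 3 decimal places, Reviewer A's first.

Reviewer A: 0.705; Reviewer B: 0.890

P('+'|H) = 0.9, P('+'|¬H) = 0.041.
Reviewer A: numerator 0.9·0.098 = 0.088200; evidence = 0.088200+0.041·0.902 = 0.12518; posterior = 0.705.
Reviewer B: numerator 0.9·0.269 = 0.24210; evidence = 0.24210+0.041·0.731 = 0.27207; posterior = 0.890.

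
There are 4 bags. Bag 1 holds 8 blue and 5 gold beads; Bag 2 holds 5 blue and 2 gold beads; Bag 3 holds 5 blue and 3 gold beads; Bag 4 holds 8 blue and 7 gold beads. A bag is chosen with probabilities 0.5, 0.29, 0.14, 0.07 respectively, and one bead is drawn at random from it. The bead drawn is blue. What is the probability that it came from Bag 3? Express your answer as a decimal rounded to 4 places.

Posterior probability ≈ 0.1368

P(blue|Bag 1) = 0.6154; P(blue|Bag 2) = 0.7143; P(blue|Bag 3) = 0.625; P(blue|Bag 4) = 0.5333.
Prior × likelihood for each source: 0.5·0.6154=0.3077, 0.29·0.7143=0.2071, 0.14·0.625=0.08750, 0.07·0.5333=0.03733. Summing gives P(blue) = 0.63967.
P(Bag 3 | blue) = 0.08750 / 0.63967 = 0.1368.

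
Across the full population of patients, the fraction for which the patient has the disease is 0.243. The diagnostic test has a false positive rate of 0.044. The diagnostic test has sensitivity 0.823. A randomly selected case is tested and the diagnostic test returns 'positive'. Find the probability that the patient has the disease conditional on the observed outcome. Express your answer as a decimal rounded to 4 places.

P(H | E) ≈ 0.8572

Let H be the event that the patient has the disease. P(H) = 0.243, so P(¬H) = 0.757. With E the 'positive' result, P(E|H) = 0.823 and P(E|¬H) = 0.044.
P(E) = 0.823·0.243 + 0.044·0.757 = 0.19999 + 0.033308 = 0.23330.
By Bayes' theorem, P(H|E) = 0.19999 / 0.23330 = 0.8572.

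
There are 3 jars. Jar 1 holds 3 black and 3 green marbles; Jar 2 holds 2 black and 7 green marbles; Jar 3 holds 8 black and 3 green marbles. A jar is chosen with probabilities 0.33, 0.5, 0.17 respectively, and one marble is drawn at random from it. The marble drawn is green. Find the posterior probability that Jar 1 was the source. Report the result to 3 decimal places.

Tabulate prior·likelihood by source: [1] prior 0.33, lik 0.5, product 0.1650; [2] prior 0.5, lik 0.7778, product 0.3889; [3] prior 0.17, lik 0.2727, product 0.04636.
Normalizing constant = 0.60025; the posterior for Jar 1 is its product over the sum, 0.1650/0.60025 = 0.275.

Posterior probability ≈ 0.275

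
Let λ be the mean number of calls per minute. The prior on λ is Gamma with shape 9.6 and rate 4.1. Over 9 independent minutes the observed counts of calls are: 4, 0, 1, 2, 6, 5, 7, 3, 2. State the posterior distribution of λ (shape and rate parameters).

Posterior: Gamma(shape=39.6, rate=13.1)

Total count ∑xᵢ = 30 over n = 9 minutes.
Gamma is conjugate to the Poisson likelihood: posterior is Gamma(shape = 9.6+30 = 39.6, rate = 4.1+9 = 13.1).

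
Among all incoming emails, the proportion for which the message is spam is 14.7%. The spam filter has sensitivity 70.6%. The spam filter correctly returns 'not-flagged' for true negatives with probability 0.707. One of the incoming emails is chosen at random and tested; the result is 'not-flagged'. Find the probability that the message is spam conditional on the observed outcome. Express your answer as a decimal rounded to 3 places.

Let H be the event that the message is spam. P(H) = 0.147, so P(¬H) = 0.853. With E the 'not-flagged' result, P(E|H) = 0.294 and P(E|¬H) = 0.707.
P(E) = 0.294·0.147 + 0.707·0.853 = 0.043218 + 0.60307 = 0.64629.
By Bayes' theorem, P(H|E) = 0.043218 / 0.64629 = 0.067.

P(H | E) ≈ 0.067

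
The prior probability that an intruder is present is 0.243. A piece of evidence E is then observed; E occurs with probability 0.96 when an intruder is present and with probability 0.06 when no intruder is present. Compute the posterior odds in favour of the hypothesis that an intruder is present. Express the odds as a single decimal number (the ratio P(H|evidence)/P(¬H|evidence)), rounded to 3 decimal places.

Posterior odds ≈ 5.136

Prior odds = 0.243/(1−0.243) = 0.32100.
Likelihood ratio for E = 0.96/0.06 = 16.000.
Posterior odds = prior odds × LR = 5.1361.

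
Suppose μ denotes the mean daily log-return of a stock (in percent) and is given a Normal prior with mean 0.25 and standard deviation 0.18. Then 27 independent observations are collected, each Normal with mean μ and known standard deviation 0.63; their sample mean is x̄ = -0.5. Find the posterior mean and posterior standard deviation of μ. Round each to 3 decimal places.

With known σ, the Normal prior is conjugate. Weight on the data is w = (n/σ²)/(n/σ² + 1/τ₀²) = 68.0272/(68.0272+30.8642) = 0.68790.
Posterior mean = w·x̄ + (1−w)·μ₀ = 0.68790·-0.5 + 0.31210·0.25 = -0.266. Posterior variance = 1/(68.0272+30.8642) = 0.0101121, so SD = 0.101.

Posterior mean ≈ -0.266; posterior SD ≈ 0.101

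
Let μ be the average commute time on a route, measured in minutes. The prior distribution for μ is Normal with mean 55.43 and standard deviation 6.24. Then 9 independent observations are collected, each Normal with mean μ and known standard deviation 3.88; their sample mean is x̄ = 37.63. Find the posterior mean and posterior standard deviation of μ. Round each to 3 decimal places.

Prior precision 1/τ₀² = 1/6.24² = 0.0256821; data precision n/σ² = 9/3.88² = 0.597832.
Posterior precision = 0.0256821 + 0.597832 = 0.623514, giving posterior SD = 1/√0.623514 = 1.266.
Posterior mean = (0.0256821·55.43 + 0.597832·37.63) / 0.623514 = 38.363.

Posterior mean ≈ 38.363; posterior SD ≈ 1.266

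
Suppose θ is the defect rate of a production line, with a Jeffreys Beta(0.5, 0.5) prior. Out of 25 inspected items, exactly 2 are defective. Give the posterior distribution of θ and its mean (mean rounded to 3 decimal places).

The binomial likelihood is conjugate to the Beta prior: with 2 successes and 23 failures, the posterior is Beta(0.5+2, 0.5+23) = Beta(2.5, 23.5).
Posterior mean = α/(α+β) = 2.5/26 = 0.096.

Posterior: Beta(2.5, 23.5); mean ≈ 0.096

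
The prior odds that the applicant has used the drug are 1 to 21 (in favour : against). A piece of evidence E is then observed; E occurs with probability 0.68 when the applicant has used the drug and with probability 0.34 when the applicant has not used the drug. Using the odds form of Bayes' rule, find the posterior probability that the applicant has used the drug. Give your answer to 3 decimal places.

Prior odds = 1/21 = 0.047619.
Likelihood ratio for E = 0.68/0.34 = 2.0000.
Posterior odds = prior odds × LR = 0.095238.
Posterior probability = odds/(1+odds) = 0.095238/1.0952 = 0.087.

Posterior probability ≈ 0.087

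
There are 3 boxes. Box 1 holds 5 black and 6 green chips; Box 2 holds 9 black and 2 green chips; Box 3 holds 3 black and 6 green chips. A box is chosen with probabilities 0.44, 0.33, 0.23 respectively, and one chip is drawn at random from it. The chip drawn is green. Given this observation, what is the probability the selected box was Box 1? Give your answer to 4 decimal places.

Posterior probability ≈ 0.5294

P(green|Box 1) = 0.5455; P(green|Box 2) = 0.1818; P(green|Box 3) = 0.6667.
Prior × likelihood for each source: 0.44·0.5455=0.2400, 0.33·0.1818=0.06000, 0.23·0.6667=0.1533. Summing gives P(green) = 0.45333.
P(Box 1 | green) = 0.2400 / 0.45333 = 0.5294.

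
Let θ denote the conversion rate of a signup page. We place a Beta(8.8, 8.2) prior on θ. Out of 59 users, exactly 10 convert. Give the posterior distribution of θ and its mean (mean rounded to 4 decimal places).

Posterior: Beta(18.8, 57.2); mean ≈ 0.2474

Observing 10 successes and 49 failures updates Beta(8.8, 8.2) by adding the success and failure counts to the two shape parameters: α = 8.8+10 = 18.8, β = 8.2+49 = 57.2.
Posterior mean = α/(α+β) = 18.8/76 = 0.2474.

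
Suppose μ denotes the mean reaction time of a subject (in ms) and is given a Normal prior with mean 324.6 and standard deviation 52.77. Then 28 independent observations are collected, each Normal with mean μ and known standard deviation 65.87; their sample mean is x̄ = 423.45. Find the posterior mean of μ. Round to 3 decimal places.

Prior precision 1/τ₀² = 1/52.77² = 0.00035911; data precision n/σ² = 28/65.87² = 0.00645331.
Posterior precision = 0.00035911 + 0.00645331 = 0.00681242.
Posterior mean = (0.00035911·324.6 + 0.00645331·423.45) / 0.00681242 = 418.239.

Posterior mean ≈ 418.239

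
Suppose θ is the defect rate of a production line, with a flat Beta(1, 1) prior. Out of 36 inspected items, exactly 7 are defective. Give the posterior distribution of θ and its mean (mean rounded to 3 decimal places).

Posterior: Beta(8, 30); mean ≈ 0.211

Observing 7 successes and 29 failures updates Beta(1, 1) by adding the success and failure counts to the two shape parameters: α = 1+7 = 8, β = 1+29 = 30.
E[θ | data] = 8/(8+30) = 0.211.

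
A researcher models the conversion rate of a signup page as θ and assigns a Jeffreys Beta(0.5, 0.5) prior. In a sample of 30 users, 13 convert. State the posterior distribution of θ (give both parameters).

Observing 13 successes and 17 failures updates Beta(0.5, 0.5) by adding the success and failure counts to the two shape parameters: α = 0.5+13 = 13.5, β = 0.5+17 = 17.5.

Posterior: Beta(13.5, 17.5)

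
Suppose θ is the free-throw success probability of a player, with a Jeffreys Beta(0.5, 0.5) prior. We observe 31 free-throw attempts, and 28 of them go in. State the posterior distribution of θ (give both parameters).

Observing 28 successes and 3 failures updates Beta(0.5, 0.5) by adding the success and failure counts to the two shape parameters: α = 0.5+28 = 28.5, β = 0.5+3 = 3.5.

Posterior: Beta(28.5, 3.5)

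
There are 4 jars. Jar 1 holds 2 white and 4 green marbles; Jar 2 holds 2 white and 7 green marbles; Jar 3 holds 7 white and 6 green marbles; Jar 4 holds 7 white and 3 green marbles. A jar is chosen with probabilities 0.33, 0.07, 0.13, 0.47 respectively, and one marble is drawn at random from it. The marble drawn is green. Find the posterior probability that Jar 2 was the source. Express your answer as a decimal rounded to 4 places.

P(green|Jar 1) = 0.6667; P(green|Jar 2) = 0.7778; P(green|Jar 3) = 0.4615; P(green|Jar 4) = 0.3.
Prior × likelihood for each source: 0.33·0.6667=0.2200, 0.07·0.7778=0.05444, 0.13·0.4615=0.06000, 0.47·0.3=0.1410. Summing gives P(green) = 0.47544.
P(Jar 2 | green) = 0.05444 / 0.47544 = 0.1145.

Posterior probability ≈ 0.1145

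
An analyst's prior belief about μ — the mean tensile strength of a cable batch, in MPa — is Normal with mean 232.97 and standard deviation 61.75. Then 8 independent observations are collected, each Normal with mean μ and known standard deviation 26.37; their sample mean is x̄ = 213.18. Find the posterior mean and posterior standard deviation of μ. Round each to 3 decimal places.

With known σ, the Normal prior is conjugate. Weight on the data is w = (n/σ²)/(n/σ² + 1/τ₀²) = 0.0115046/(0.0115046+0.00026226) = 0.97771.
Posterior mean = w·x̄ + (1−w)·μ₀ = 0.97771·213.18 + 0.022288·232.97 = 213.621. Posterior variance = 1/(0.0115046+0.00026226) = 84.9848, so SD = 9.219.

Posterior mean ≈ 213.621; posterior SD ≈ 9.219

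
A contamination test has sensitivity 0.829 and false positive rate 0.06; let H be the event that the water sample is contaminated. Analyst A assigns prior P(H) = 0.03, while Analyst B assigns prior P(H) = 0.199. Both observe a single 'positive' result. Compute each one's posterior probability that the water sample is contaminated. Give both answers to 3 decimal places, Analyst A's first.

Analyst A: 0.299; Analyst B: 0.774

P('+'|H) = 0.829, P('+'|¬H) = 0.06.
Analyst A: numerator 0.829·0.03 = 0.024870; evidence = 0.024870+0.06·0.97 = 0.083070; posterior = 0.299.
Analyst B: numerator 0.829·0.199 = 0.16497; evidence = 0.16497+0.06·0.801 = 0.21303; posterior = 0.774.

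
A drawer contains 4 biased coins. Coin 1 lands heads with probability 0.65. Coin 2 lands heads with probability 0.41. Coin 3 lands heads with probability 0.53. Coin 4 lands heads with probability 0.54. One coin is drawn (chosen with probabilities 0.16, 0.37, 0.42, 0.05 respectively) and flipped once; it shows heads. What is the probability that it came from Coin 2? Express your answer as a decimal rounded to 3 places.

Tabulate prior·likelihood by source: [1] prior 0.16, lik 0.65, product 0.1040; [2] prior 0.37, lik 0.41, product 0.1517; [3] prior 0.42, lik 0.53, product 0.2226; [4] prior 0.05, lik 0.54, product 0.02700.
Normalizing constant = 0.50530; the posterior for Coin 2 is its product over the sum, 0.1517/0.50530 = 0.300.

Posterior probability ≈ 0.300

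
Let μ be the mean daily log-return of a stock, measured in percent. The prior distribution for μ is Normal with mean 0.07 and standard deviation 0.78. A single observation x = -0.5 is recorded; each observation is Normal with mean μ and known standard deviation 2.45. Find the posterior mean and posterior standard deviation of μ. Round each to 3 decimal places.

Posterior mean ≈ 0.018; posterior SD ≈ 0.743

With known σ, the Normal prior is conjugate. Weight on the data is w = (n/σ²)/(n/σ² + 1/τ₀²) = 0.166597/(0.166597+1.64366) = 0.092030.
Posterior mean = w·x̄ + (1−w)·μ₀ = 0.092030·-0.5 + 0.90797·0.07 = 0.018. Posterior variance = 1/(0.166597+1.64366) = 0.552409, so SD = 0.743.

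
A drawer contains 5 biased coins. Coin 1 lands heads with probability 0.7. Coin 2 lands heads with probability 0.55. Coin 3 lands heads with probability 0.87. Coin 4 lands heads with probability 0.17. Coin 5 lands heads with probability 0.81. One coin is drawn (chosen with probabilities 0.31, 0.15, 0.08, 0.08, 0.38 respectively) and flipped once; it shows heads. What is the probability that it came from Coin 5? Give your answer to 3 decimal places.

Tabulate prior·likelihood by source: [1] prior 0.31, lik 0.7, product 0.2170; [2] prior 0.15, lik 0.55, product 0.08250; [3] prior 0.08, lik 0.87, product 0.06960; [4] prior 0.08, lik 0.17, product 0.01360; [5] prior 0.38, lik 0.81, product 0.3078.
Normalizing constant = 0.69050; the posterior for Coin 5 is its product over the sum, 0.3078/0.69050 = 0.446.

Posterior probability ≈ 0.446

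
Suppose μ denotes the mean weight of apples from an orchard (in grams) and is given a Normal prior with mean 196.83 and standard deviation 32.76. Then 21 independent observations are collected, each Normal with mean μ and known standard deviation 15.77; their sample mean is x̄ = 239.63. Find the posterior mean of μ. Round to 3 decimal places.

Posterior mean ≈ 239.163

With known σ, the Normal prior is conjugate. Weight on the data is w = (n/σ²)/(n/σ² + 1/τ₀²) = 0.0844415/(0.0844415+0.00093178) = 0.98909.
Posterior mean = w·x̄ + (1−w)·μ₀ = 0.98909·239.63 + 0.010914·196.83 = 239.163.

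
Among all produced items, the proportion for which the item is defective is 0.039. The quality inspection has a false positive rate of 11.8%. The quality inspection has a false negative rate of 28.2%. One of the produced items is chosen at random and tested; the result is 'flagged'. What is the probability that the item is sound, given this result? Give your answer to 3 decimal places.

Let H be the event that the item is defective. P(H) = 0.039, so P(¬H) = 0.961. With E the 'flagged' result, P(E|H) = 0.718 and P(E|¬H) = 0.118.
P(E) = 0.718·0.039 + 0.118·0.961 = 0.028002 + 0.11340 = 0.14140.
By Bayes' theorem, P(H|E) = 0.028002 / 0.14140 = 0.198. Hence P(¬H|E) = 1 − 0.198 = 0.802.

P(¬H | E) ≈ 0.802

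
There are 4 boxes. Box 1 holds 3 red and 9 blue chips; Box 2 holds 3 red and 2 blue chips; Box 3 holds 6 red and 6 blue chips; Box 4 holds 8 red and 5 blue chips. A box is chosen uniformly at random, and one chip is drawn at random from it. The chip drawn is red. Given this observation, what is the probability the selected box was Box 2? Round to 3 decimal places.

Posterior probability ≈ 0.305

P(red|Box 1) = 0.25; P(red|Box 2) = 0.6; P(red|Box 3) = 0.5; P(red|Box 4) = 0.6154.
Prior × likelihood for each source: 0.25·0.25=0.06250, 0.25·0.6=0.1500, 0.25·0.5=0.1250, 0.25·0.6154=0.1538. Summing gives P(red) = 0.49135.
P(Box 2 | red) = 0.1500 / 0.49135 = 0.305.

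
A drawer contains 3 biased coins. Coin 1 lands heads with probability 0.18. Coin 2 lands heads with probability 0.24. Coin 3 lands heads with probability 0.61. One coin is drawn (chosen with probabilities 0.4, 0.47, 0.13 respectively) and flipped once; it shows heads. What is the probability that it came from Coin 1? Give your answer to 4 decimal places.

P(heads|C1) = 0.18; P(heads|C2) = 0.24; P(heads|C3) = 0.61.
Prior × likelihood for each source: 0.4·0.18=0.07200, 0.47·0.24=0.1128, 0.13·0.61=0.07930. Summing gives P(heads) = 0.26410.
P(Coin 1 | heads) = 0.07200 / 0.26410 = 0.2726.

Posterior probability ≈ 0.2726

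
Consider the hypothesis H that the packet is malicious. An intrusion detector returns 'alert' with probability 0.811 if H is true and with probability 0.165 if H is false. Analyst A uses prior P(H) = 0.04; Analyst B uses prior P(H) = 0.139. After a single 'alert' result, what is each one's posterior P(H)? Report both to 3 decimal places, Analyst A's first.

Analyst A: 0.170; Analyst B: 0.442

The likelihood ratio for an 'alert' result is 0.811/0.165 = 4.9152.
Analyst A: prior odds 0.04/0.96 = 0.041667; posterior odds 0.20480; posterior probability 0.170.
Analyst B: prior odds 0.139/0.861 = 0.16144; posterior odds 0.79350; posterior probability 0.442.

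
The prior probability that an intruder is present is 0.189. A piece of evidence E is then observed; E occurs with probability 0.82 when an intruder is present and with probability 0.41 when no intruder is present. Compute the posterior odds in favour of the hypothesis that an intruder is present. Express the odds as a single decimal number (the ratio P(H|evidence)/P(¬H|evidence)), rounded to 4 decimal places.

Prior odds = 0.189/(1−0.189) = 0.23305.
Likelihood ratio for E = 0.82/0.41 = 2.0000.
Posterior odds = prior odds × LR = 0.46609.

Posterior odds ≈ 0.4661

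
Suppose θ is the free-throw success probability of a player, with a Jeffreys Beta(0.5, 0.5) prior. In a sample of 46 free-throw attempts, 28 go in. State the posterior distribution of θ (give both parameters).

Posterior: Beta(28.5, 18.5)

Observing 28 successes and 18 failures updates Beta(0.5, 0.5) by adding the success and failure counts to the two shape parameters: α = 0.5+28 = 28.5, β = 0.5+18 = 18.5.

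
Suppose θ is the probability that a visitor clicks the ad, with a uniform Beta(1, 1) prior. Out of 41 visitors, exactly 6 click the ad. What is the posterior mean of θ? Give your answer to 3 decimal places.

Observing 6 successes and 35 failures updates Beta(1, 1) by adding the success and failure counts to the two shape parameters: α = 1+6 = 7, β = 1+35 = 36.
E[θ | data] = 7/(7+36) = 0.163.

Posterior mean ≈ 0.163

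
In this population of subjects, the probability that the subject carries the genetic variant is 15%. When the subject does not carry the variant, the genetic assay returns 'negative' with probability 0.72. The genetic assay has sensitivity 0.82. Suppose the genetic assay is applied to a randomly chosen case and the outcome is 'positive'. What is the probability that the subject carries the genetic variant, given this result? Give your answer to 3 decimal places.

Let H be the event that the subject carries the genetic variant. P(H) = 0.15, so P(¬H) = 0.85. With E the 'positive' result, P(E|H) = 0.82 and P(E|¬H) = 0.28.
P(E) = 0.82·0.15 + 0.28·0.85 = 0.12300 + 0.23800 = 0.36100.
By Bayes' theorem, P(H|E) = 0.12300 / 0.36100 = 0.341.

P(H | E) ≈ 0.341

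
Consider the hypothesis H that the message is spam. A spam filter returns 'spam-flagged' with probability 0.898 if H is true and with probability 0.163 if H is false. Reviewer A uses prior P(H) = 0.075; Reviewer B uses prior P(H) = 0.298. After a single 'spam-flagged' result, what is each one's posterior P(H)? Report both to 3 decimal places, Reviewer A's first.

Reviewer A: 0.309; Reviewer B: 0.700

P('+'|H) = 0.898, P('+'|¬H) = 0.163.
Reviewer A: numerator 0.898·0.075 = 0.067350; evidence = 0.067350+0.163·0.925 = 0.21813; posterior = 0.309.
Reviewer B: numerator 0.898·0.298 = 0.26760; evidence = 0.26760+0.163·0.702 = 0.38203; posterior = 0.700.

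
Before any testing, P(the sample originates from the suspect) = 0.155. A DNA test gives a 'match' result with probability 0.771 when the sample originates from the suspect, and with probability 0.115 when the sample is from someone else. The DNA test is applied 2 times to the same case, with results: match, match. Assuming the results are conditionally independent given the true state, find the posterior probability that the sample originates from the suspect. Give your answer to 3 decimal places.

Let H be the event that the sample originates from the suspect; start with P(H) = 0.155. P('match'|H) = 0.771, P('match'|¬H) = 0.115.
Update on result 1 ('match'): P(H) ← 0.771·0.1550 / (0.771·0.1550 + 0.115·0.8450) = 0.11951/0.21668 = 0.5515.
Update on result 2 ('match'): P(H) ← 0.771·0.5515 / (0.771·0.5515 + 0.115·0.4485) = 0.42523/0.47680 = 0.8918.

Posterior P(H) ≈ 0.892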